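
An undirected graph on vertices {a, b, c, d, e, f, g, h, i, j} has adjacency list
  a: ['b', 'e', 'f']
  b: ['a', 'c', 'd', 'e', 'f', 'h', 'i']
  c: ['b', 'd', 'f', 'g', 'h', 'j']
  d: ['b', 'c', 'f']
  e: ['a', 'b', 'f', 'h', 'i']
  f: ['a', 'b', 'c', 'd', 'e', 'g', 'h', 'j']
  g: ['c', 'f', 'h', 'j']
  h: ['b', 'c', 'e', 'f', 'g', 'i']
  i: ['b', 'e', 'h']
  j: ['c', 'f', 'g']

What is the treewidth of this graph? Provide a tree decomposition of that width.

The largest bag has 4 vertices, giving width 3; this decomposition certifies tw(G) ≤ 3. On the other hand G contains the 4-clique {c, f, g, j}. A clique must lie in a single bag of any decomposition, so no decomposition can have width below 3. Hence tw(G) = 3 exactly.

Treewidth 3.
One optimal decomposition is:
Bags: B1 = {b, c, f, h}  B2 = {b, e, f, h}  B3 = {b, e, h, i}  B4 = {c, f, g, h}  B5 = {c, f, g, j}  B6 = {a, b, e, f}  B7 = {b, c, d, f}
Tree: B1–B2, B2–B3, B1–B4, B4–B5, B2–B6, B1–B7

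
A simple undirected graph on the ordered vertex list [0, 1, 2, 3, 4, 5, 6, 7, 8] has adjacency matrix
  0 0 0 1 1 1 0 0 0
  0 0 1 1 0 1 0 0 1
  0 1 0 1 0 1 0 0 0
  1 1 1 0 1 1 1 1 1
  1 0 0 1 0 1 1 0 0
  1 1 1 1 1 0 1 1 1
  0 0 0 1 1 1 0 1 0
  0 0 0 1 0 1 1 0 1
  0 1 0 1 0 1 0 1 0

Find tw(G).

A width-3 tree decomposition is:
Bags: B1 = {3, 5, 7, 8}  B2 = {3, 5, 6, 7}  B3 = {1, 3, 5, 8}  B4 = {1, 2, 3, 5}  B5 = {3, 4, 5, 6}  B6 = {0, 3, 4, 5}
Tree: B1–B2, B1–B3, B3–B4, B2–B5, B5–B6
Each bag holds 4 vertices, so the decomposition has width 3, which upper-bounds the treewidth. For the lower bound, the 4 vertices {0, 3, 4, 5} are pairwise adjacent, and any tree decomposition puts a clique entirely inside one bag — forcing width ≥ 3. Hence tw(G) = 3 exactly.

3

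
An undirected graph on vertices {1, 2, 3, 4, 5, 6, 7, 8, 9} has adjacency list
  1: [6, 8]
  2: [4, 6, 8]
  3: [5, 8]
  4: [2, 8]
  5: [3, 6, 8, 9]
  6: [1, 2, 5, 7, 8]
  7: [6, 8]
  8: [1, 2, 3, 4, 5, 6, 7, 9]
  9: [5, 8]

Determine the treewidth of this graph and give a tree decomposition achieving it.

Every bag has size at most 3, so the width is 3 − 1 = 2 and tw(G) ≤ 2. On the other hand G contains the 3-clique {5, 8, 9}. A clique must lie in a single bag of any decomposition, so no decomposition can have width below 2. Hence tw(G) = 2 exactly.

Treewidth 2.
Bags: B1 = {5, 6, 8}  B2 = {3, 5, 8}  B3 = {1, 6, 8}  B4 = {2, 6, 8}  B5 = {5, 8, 9}  B6 = {6, 7, 8}  B7 = {2, 4, 8}
Tree: B1–B2, B1–B3, B1–B4, B2–B5, B3–B6, B4–B7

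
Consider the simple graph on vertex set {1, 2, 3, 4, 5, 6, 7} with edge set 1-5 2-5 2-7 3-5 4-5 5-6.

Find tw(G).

1

A width-1 tree decomposition is:
Bags: B1 = {3, 5}  B2 = {2, 5}  B3 = {5, 6}  B4 = {2, 7}  B5 = {1, 5}  B6 = {4, 5}
Tree: B1–B2, B1–B3, B2–B4, B3–B5, B2–B6
Each bag holds 2 vertices, so the decomposition has width 1, which upper-bounds the treewidth. G has an edge, so its treewidth is at least 1. Combining the bounds, tw(G) = 1.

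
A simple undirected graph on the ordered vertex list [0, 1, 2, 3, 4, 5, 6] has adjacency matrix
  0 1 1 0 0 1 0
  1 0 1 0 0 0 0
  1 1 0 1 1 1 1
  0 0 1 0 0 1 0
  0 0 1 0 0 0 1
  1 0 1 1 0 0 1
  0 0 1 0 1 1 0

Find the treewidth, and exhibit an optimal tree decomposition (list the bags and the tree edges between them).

The largest bag has 3 vertices, giving width 2; this decomposition certifies tw(G) ≤ 2. For the lower bound, the 3 vertices {0, 1, 2} are pairwise adjacent, and any tree decomposition puts a clique entirely inside one bag — forcing width ≥ 2. Therefore the treewidth is 2.

Treewidth 2.
Bags: B1 = {2, 5, 6}  B2 = {2, 4, 6}  B3 = {0, 2, 5}  B4 = {2, 3, 5}  B5 = {0, 1, 2}
Tree: B1–B2, B1–B3, B3–B4, B3–B5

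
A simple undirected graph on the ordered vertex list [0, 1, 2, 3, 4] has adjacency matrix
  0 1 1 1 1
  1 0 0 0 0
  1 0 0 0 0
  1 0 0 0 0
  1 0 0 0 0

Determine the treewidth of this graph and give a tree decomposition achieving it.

Treewidth 1.
One such decomposition:
Bags: B1 = {0, 2}  B2 = {0, 1}  B3 = {0, 4}  B4 = {0, 3}
Tree: B1–B2, B1–B3, B1–B4

Each bag holds 2 vertices, so the decomposition has width 1, which upper-bounds the treewidth. Since G has at least one edge (e.g. 0–2), it is not an edgeless graph, so tw(G) ≥ 1. Combining the bounds, tw(G) = 1.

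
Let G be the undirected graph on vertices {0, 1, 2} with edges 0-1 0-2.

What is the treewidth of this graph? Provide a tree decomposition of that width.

Treewidth 1.
One optimal decomposition is:
Bags: B1 = {0, 1}  B2 = {0, 2}
Tree: B1–B2

The largest bag has 2 vertices, giving width 1; this decomposition certifies tw(G) ≤ 1. G has an edge, so its treewidth is at least 1. The upper and lower bounds meet at 1, so that is the treewidth.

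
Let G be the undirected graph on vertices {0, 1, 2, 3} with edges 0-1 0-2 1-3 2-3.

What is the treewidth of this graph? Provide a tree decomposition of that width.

The largest bag has 3 vertices, giving width 2; this decomposition certifies tw(G) ≤ 2. Since 2–3–1–0–2 is a cycle in G, G is not acyclic. Forests are exactly the graphs of treewidth ≤ 1, so tw(G) ≥ 2. Combining the bounds, tw(G) = 2.

Treewidth 2.
One optimal decomposition is:
Bags: B1 = {1, 2, 3}  B2 = {0, 1, 2}
Tree: B1–B2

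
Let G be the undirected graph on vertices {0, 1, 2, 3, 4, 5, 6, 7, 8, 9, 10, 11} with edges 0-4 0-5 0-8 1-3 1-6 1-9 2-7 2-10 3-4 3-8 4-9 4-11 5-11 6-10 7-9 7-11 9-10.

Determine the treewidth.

3

A width-3 tree decomposition is:
Bags: B1 = {0, 3, 5, 8}  B2 = {0, 3, 4, 5}  B3 = {3, 4, 5, 11}  B4 = {1, 3, 4, 11}  B5 = {1, 4, 9, 11}  B6 = {1, 7, 9, 11}  B7 = {1, 6, 7, 9}  B8 = {6, 7, 9, 10}  B9 = {2, 6, 7, 10}
Tree: B1–B2, B2–B3, B3–B4, B4–B5, B5–B6, B6–B7, B7–B8, B8–B9
Each bag holds 4 vertices, so the decomposition has width 3, which upper-bounds the treewidth. For the lower bound: the 4 vertex sets {0,5,8}, {3}, {4}, {1,7,9,11} are disjoint, each induces a connected subgraph, and every pair is joined by at least one edge of G. Contracting each set to a single vertex therefore yields K_{4} as a minor, and since treewidth is minor-monotone, tw(G) ≥ tw(K_{4}) = 3. Therefore the treewidth is 3.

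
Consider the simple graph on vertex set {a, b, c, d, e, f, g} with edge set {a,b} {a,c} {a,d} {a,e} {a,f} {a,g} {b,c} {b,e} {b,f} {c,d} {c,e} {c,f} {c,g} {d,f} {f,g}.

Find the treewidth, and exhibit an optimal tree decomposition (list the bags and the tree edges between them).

Treewidth 3.
One optimal decomposition is:
Bags: B1 = {a, b, c, f}  B2 = {a, b, c, e}  B3 = {a, c, f, g}  B4 = {a, c, d, f}
Tree: B1–B2, B1–B3, B3–B4

Each bag holds 4 vertices, so the decomposition has width 3, which upper-bounds the treewidth. For the lower bound, the 4 vertices {a, b, c, e} are pairwise adjacent, and any tree decomposition puts a clique entirely inside one bag — forcing width ≥ 3. The upper and lower bounds meet at 3, so that is the treewidth.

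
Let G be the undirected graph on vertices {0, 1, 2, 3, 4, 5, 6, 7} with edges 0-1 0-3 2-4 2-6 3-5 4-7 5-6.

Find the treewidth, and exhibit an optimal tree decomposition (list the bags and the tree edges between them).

Treewidth 1.
Bags: B1 = {0, 1}  B2 = {0, 3}  B3 = {3, 5}  B4 = {5, 6}  B5 = {2, 6}  B6 = {2, 4}  B7 = {4, 7}
Tree: B1–B2, B2–B3, B3–B4, B4–B5, B5–B6, B6–B7

Every bag has size at most 2, so the width is 2 − 1 = 1 and tw(G) ≤ 1. Any graph with an edge has treewidth ≥ 1, and G has the edge 1–0. Therefore the treewidth is 1.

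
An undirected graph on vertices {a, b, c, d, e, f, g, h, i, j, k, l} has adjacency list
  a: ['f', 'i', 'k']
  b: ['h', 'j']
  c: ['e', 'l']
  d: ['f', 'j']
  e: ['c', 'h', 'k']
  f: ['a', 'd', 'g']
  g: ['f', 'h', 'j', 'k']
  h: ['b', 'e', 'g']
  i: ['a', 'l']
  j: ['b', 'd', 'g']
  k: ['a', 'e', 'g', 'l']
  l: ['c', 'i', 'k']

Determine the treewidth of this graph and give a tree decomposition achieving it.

Each bag holds 4 vertices, so the decomposition has width 3, which upper-bounds the treewidth. For the lower bound: the 4 vertex sets {b,d,j}, {f}, {g}, {a,e,h,k} are disjoint, each induces a connected subgraph, and every pair is joined by at least one edge of G. Contracting each set to a single vertex therefore yields K_{4} as a minor, and since treewidth is minor-monotone, tw(G) ≥ tw(K_{4}) = 3. Therefore the treewidth is 3.

Treewidth 3.
One such decomposition:
Bags: B1 = {b, d, f, j}  B2 = {b, f, g, j}  B3 = {b, f, g, h}  B4 = {a, f, g, h}  B5 = {a, g, h, k}  B6 = {a, e, h, k}  B7 = {a, e, i, k}  B8 = {e, i, k, l}  B9 = {c, e, i, l}
Tree: B1–B2, B2–B3, B3–B4, B4–B5, B5–B6, B6–B7, B7–B8, B8–B9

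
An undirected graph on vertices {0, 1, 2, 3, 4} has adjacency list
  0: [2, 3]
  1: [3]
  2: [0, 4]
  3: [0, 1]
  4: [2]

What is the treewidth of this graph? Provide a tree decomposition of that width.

The largest bag has 2 vertices, giving width 1; this decomposition certifies tw(G) ≤ 1. G has an edge, so its treewidth is at least 1. Therefore the treewidth is 1.

Treewidth 1.
One optimal decomposition is:
Bags: B1 = {2, 4}  B2 = {0, 2}  B3 = {0, 3}  B4 = {1, 3}
Tree: B1–B2, B2–B3, B3–B4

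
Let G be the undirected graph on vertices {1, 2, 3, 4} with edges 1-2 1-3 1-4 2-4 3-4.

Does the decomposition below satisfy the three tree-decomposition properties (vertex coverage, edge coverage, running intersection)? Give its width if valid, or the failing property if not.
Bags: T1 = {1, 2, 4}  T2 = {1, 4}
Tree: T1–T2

A tree decomposition must satisfy three properties: every vertex lies in some bag; for every edge, both endpoints lie together in some bag; and for every vertex, the bags containing it form a connected subtree. Here vertex 3 appears in no bag, so the decomposition is invalid.

No — vertex 3 appears in no bag.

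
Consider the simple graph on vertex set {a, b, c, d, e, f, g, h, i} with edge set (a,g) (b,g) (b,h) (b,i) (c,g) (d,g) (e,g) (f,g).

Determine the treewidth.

1

A width-1 tree decomposition is:
Bags: B1 = {a, g}  B2 = {e, g}  B3 = {b, g}  B4 = {b, h}  B5 = {f, g}  B6 = {b, i}  B7 = {d, g}  B8 = {c, g}
Tree: B1–B2, B2–B3, B3–B4, B1–B5, B4–B6, B3–B7, B1–B8
Each bag holds 2 vertices, so the decomposition has width 1, which upper-bounds the treewidth. G has an edge, so its treewidth is at least 1. Combining the bounds, tw(G) = 1.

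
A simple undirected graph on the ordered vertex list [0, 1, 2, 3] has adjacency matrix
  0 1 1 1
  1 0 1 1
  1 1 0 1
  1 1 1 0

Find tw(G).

A width-3 tree decomposition is:
Bags: B1 = {0, 1, 2, 3}
Tree: (single bag)
With just one bag of size 4, the width is 4 − 1 = 3, so tw(G) ≤ 3. Conversely, {0, 1, 2, 3} is a clique of size 4, and the vertices of any clique must share a bag in every tree decomposition; so some bag has ≥ 4 vertices and tw(G) ≥ 3. Combining the bounds, tw(G) = 3.

3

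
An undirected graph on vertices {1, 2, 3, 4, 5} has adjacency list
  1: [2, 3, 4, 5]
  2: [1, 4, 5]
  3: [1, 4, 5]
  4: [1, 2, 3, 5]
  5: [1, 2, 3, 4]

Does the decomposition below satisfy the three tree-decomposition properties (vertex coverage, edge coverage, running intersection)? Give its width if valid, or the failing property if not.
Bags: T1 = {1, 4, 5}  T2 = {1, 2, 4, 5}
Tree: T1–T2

No — vertex 3 appears in no bag.

A tree decomposition must satisfy three properties: every vertex lies in some bag; for every edge, both endpoints lie together in some bag; and for every vertex, the bags containing it form a connected subtree. Here vertex 3 appears in no bag, so the decomposition is invalid.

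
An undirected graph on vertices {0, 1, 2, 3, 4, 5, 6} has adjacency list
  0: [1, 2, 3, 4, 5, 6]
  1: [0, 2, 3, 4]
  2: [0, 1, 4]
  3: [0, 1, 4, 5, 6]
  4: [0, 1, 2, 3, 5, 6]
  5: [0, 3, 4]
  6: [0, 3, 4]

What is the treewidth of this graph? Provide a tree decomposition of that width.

Every bag has size at most 4, so the width is 4 − 1 = 3 and tw(G) ≤ 3. On the other hand G contains the 4-clique {0, 1, 2, 4}. A clique must lie in a single bag of any decomposition, so no decomposition can have width below 3. Hence tw(G) = 3 exactly.

Treewidth 3.
One such decomposition:
Bags: B1 = {0, 1, 3, 4}  B2 = {0, 3, 4, 6}  B3 = {0, 3, 4, 5}  B4 = {0, 1, 2, 4}
Tree: B1–B2, B2–B3, B1–B4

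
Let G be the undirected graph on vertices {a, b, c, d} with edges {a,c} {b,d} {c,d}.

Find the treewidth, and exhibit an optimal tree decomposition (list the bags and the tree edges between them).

Each bag holds 2 vertices, so the decomposition has width 1, which upper-bounds the treewidth. G has an edge, so its treewidth is at least 1. Combining the bounds, tw(G) = 1.

Treewidth 1.
One optimal decomposition is:
Bags: B1 = {a, c}  B2 = {c, d}  B3 = {b, d}
Tree: B1–B2, B2–B3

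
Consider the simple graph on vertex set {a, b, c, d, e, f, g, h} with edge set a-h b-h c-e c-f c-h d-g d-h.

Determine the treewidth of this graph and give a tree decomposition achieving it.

Treewidth 1.
One optimal decomposition is:
Bags: B1 = {c, h}  B2 = {c, e}  B3 = {d, h}  B4 = {d, g}  B5 = {a, h}  B6 = {b, h}  B7 = {c, f}
Tree: B1–B2, B1–B3, B3–B4, B1–B5, B5–B6, B2–B7

Every bag has size at most 2, so the width is 2 − 1 = 1 and tw(G) ≤ 1. Any graph with an edge has treewidth ≥ 1, and G has the edge c–h. Hence tw(G) = 1 exactly.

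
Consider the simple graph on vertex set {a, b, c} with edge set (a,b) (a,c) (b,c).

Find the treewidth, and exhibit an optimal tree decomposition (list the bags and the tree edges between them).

With just one bag of size 3, the width is 3 − 1 = 2, so tw(G) ≤ 2. For the lower bound, the 3 vertices {a, b, c} are pairwise adjacent, and any tree decomposition puts a clique entirely inside one bag — forcing width ≥ 2. Combining the bounds, tw(G) = 2.

Treewidth 2.
One optimal decomposition is:
Bags: B1 = {a, b, c}
Tree: (single bag)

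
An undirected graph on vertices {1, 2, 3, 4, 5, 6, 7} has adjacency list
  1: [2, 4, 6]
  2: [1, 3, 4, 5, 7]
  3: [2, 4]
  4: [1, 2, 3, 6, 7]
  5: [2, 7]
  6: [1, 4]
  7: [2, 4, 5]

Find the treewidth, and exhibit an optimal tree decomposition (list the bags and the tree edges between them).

Treewidth 2.
One such decomposition:
Bags: B1 = {1, 2, 4}  B2 = {1, 4, 6}  B3 = {2, 4, 7}  B4 = {2, 3, 4}  B5 = {2, 5, 7}
Tree: B1–B2, B1–B3, B1–B4, B3–B5

Every bag has size at most 3, so the width is 3 − 1 = 2 and tw(G) ≤ 2. On the other hand G contains the 3-clique {1, 2, 4}. A clique must lie in a single bag of any decomposition, so no decomposition can have width below 2. Therefore the treewidth is 2.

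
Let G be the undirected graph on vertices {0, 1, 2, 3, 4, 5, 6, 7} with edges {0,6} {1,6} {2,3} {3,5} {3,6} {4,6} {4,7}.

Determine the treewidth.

A width-1 tree decomposition is:
Bags: B1 = {0, 6}  B2 = {1, 6}  B3 = {3, 6}  B4 = {3, 5}  B5 = {4, 6}  B6 = {4, 7}  B7 = {2, 3}
Tree: B1–B2, B2–B3, B3–B4, B1–B5, B5–B6, B4–B7
The largest bag has 2 vertices, giving width 1; this decomposition certifies tw(G) ≤ 1. Since G has at least one edge (e.g. 0–6), it is not an edgeless graph, so tw(G) ≥ 1. Therefore the treewidth is 1.

1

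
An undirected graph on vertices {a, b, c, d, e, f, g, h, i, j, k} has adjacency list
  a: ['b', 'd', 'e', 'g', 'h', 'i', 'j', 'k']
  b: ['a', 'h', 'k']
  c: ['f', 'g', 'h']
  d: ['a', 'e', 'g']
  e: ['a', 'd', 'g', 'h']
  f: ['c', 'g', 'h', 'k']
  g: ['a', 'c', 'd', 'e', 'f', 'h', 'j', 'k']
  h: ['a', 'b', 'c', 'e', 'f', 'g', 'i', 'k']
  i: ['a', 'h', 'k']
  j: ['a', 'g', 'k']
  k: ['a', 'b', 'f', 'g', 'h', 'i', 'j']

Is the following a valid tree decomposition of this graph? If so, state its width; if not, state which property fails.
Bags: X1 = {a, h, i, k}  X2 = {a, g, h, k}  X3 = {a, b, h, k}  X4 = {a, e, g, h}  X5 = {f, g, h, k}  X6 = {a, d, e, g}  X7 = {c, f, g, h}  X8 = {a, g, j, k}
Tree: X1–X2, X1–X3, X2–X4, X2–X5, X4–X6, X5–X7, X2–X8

Vertex coverage: the bags together contain {a, b, c, d, e, f, g, h, i, j, k}, the full vertex set. Edge coverage: each edge of G has both endpoints in at least one bag. Running intersection: for every vertex, the bags containing it form a connected subtree. All three properties hold, so this is a valid tree decomposition of width max|bag| − 1 = 3, and hence tw(G) ≤ 3.

Yes; width 3.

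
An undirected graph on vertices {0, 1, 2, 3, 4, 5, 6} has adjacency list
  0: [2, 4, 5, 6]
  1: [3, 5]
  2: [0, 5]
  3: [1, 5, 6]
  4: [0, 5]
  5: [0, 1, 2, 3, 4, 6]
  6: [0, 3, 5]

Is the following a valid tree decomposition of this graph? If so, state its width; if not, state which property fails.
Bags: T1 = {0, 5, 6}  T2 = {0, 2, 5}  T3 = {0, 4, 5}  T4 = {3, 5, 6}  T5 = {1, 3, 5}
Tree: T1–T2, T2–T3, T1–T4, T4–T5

Yes; width 2.

Checking the three conditions: (i) the bags cover all of {0, 1, 2, 3, 4, 5, 6}; (ii) for each edge, some bag contains both endpoints; (iii) the bags containing any fixed vertex form a subtree. All hold, so the decomposition is valid with width 3 − 1 = 2.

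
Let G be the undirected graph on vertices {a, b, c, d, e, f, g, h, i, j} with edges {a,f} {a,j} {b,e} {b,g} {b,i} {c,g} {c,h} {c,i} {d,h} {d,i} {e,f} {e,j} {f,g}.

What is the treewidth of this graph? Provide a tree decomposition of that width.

Each bag holds 3 vertices, so the decomposition has width 2, which upper-bounds the treewidth. For the lower bound, G contains the cycle d–h–c–i–d, so G is not a forest; only forests have treewidth ≤ 1, hence tw(G) ≥ 2. Therefore the treewidth is 2.

Treewidth 2.
Bags: B1 = {d, h, i}  B2 = {c, h, i}  B3 = {b, c, i}  B4 = {b, c, g}  B5 = {b, e, g}  B6 = {e, f, g}  B7 = {e, f, j}  B8 = {a, f, j}
Tree: B1–B2, B2–B3, B3–B4, B4–B5, B5–B6, B6–B7, B7–B8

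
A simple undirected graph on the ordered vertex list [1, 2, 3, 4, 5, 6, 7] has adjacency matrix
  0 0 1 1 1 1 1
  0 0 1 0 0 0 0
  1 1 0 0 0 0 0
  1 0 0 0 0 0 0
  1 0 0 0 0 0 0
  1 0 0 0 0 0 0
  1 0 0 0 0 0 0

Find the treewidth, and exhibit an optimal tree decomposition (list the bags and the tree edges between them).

Treewidth 1.
Bags: B1 = {1, 3}  B2 = {1, 7}  B3 = {1, 4}  B4 = {1, 5}  B5 = {1, 6}  B6 = {2, 3}
Tree: B1–B2, B2–B3, B3–B4, B1–B5, B1–B6

Every bag has size at most 2, so the width is 2 − 1 = 1 and tw(G) ≤ 1. Any graph with an edge has treewidth ≥ 1, and G has the edge 1–3. Therefore the treewidth is 1.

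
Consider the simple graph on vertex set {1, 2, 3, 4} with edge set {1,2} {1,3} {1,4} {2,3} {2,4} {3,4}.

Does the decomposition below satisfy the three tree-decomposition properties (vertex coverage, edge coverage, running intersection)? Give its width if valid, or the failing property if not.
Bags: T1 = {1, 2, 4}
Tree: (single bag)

A tree decomposition must satisfy three properties: every vertex lies in some bag; for every edge, both endpoints lie together in some bag; and for every vertex, the bags containing it form a connected subtree. Here vertex 3 appears in no bag, so the decomposition is invalid.

No — vertex 3 appears in no bag.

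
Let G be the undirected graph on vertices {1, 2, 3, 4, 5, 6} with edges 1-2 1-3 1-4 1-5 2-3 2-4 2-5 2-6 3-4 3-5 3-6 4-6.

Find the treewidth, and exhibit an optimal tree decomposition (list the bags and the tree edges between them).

Each bag holds 4 vertices, so the decomposition has width 3, which upper-bounds the treewidth. For the lower bound, the 4 vertices {1, 2, 3, 4} are pairwise adjacent, and any tree decomposition puts a clique entirely inside one bag — forcing width ≥ 3. Combining the bounds, tw(G) = 3.

Treewidth 3.
One optimal decomposition is:
Bags: B1 = {1, 2, 3, 4}  B2 = {1, 2, 3, 5}  B3 = {2, 3, 4, 6}
Tree: B1–B2, B1–B3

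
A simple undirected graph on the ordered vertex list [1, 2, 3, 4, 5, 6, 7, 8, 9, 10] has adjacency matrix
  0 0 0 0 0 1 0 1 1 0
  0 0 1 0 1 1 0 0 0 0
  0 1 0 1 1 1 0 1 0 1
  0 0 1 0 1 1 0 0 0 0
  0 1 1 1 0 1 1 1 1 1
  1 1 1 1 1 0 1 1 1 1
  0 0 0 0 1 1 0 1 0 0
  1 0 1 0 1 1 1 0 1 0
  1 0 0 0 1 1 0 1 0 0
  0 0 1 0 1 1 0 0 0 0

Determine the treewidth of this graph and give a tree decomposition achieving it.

Treewidth 3.
One optimal decomposition is:
Bags: B1 = {3, 4, 5, 6}  B2 = {2, 3, 5, 6}  B3 = {3, 5, 6, 10}  B4 = {3, 5, 6, 8}  B5 = {5, 6, 8, 9}  B6 = {1, 6, 8, 9}  B7 = {5, 6, 7, 8}
Tree: B1–B2, B2–B3, B1–B4, B4–B5, B5–B6, B4–B7

The largest bag has 4 vertices, giving width 3; this decomposition certifies tw(G) ≤ 3. On the other hand G contains the 4-clique {1, 6, 8, 9}. A clique must lie in a single bag of any decomposition, so no decomposition can have width below 3. The upper and lower bounds meet at 3, so that is the treewidth.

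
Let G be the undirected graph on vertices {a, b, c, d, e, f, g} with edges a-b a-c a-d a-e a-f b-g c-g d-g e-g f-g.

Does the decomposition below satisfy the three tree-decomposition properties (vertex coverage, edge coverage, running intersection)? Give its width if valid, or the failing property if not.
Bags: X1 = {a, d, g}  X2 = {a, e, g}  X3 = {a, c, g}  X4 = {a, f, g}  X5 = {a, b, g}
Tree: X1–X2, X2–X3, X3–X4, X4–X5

Vertex coverage: the bags together contain {a, b, c, d, e, f, g}, the full vertex set. Edge coverage: each edge of G has both endpoints in at least one bag. Running intersection: for every vertex, the bags containing it form a connected subtree. All three properties hold, so this is a valid tree decomposition of width max|bag| − 1 = 2, and hence tw(G) ≤ 2.

Yes; width 2.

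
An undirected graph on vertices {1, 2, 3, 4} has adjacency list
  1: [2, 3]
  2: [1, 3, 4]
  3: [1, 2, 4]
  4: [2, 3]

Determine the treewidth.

A width-2 tree decomposition is:
Bags: B1 = {2, 3, 4}  B2 = {1, 2, 3}
Tree: B1–B2
The largest bag has 3 vertices, giving width 2; this decomposition certifies tw(G) ≤ 2. Conversely, {1, 2, 3} is a clique of size 3, and the vertices of any clique must share a bag in every tree decomposition; so some bag has ≥ 3 vertices and tw(G) ≥ 2. Combining the bounds, tw(G) = 2.

2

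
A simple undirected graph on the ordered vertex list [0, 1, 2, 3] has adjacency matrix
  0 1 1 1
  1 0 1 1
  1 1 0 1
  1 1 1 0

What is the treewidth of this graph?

A width-3 tree decomposition is:
Bags: B1 = {0, 1, 2, 3}
Tree: (single bag)
With just one bag of size 4, the width is 4 − 1 = 3, so tw(G) ≤ 3. For the lower bound, the 4 vertices {0, 1, 2, 3} are pairwise adjacent, and any tree decomposition puts a clique entirely inside one bag — forcing width ≥ 3. Therefore the treewidth is 3.

3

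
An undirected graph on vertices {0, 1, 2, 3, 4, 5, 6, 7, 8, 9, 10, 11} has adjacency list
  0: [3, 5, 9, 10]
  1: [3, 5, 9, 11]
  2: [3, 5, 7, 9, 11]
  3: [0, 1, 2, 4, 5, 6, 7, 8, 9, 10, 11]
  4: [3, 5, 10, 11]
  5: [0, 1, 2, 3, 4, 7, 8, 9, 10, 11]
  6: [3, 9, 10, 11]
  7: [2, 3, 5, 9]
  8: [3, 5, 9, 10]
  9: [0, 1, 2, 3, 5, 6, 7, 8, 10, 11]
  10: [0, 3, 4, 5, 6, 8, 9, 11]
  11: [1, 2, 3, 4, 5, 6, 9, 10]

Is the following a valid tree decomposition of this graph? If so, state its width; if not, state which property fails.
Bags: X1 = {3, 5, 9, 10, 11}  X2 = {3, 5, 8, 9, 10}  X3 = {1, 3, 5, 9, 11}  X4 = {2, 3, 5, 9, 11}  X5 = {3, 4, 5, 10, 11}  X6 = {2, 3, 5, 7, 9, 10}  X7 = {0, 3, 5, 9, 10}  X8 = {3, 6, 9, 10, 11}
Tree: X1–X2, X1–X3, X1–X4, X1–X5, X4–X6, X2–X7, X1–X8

A tree decomposition must satisfy three properties: every vertex lies in some bag; for every edge, both endpoints lie together in some bag; and for every vertex, the bags containing it form a connected subtree. Here bags containing vertex 10 are not connected in the tree, so the decomposition is invalid.

No — bags containing vertex 10 are not connected in the tree.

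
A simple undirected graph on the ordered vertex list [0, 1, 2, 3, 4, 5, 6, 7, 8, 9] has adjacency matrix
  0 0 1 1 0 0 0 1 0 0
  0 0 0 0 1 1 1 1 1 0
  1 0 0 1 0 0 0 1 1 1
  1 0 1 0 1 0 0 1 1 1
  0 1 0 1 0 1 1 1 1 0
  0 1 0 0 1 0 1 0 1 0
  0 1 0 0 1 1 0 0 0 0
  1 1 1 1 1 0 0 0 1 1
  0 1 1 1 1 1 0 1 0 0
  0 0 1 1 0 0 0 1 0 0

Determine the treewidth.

A width-3 tree decomposition is:
Bags: B1 = {2, 3, 7, 8}  B2 = {2, 3, 7, 9}  B3 = {3, 4, 7, 8}  B4 = {0, 2, 3, 7}  B5 = {1, 4, 7, 8}  B6 = {1, 4, 5, 8}  B7 = {1, 4, 5, 6}
Tree: B1–B2, B1–B3, B2–B4, B3–B5, B5–B6, B6–B7
The largest bag has 4 vertices, giving width 3; this decomposition certifies tw(G) ≤ 3. Conversely, {1, 4, 5, 8} is a clique of size 4, and the vertices of any clique must share a bag in every tree decomposition; so some bag has ≥ 4 vertices and tw(G) ≥ 3. Combining the bounds, tw(G) = 3.

3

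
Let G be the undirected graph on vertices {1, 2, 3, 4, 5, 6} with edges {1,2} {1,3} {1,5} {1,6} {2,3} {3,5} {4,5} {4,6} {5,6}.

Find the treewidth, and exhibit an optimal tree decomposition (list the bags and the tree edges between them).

Each bag holds 3 vertices, so the decomposition has width 2, which upper-bounds the treewidth. On the other hand G contains the 3-clique {1, 2, 3}. A clique must lie in a single bag of any decomposition, so no decomposition can have width below 2. Hence tw(G) = 2 exactly.

Treewidth 2.
Bags: B1 = {1, 3, 5}  B2 = {1, 5, 6}  B3 = {4, 5, 6}  B4 = {1, 2, 3}
Tree: B1–B2, B2–B3, B1–B4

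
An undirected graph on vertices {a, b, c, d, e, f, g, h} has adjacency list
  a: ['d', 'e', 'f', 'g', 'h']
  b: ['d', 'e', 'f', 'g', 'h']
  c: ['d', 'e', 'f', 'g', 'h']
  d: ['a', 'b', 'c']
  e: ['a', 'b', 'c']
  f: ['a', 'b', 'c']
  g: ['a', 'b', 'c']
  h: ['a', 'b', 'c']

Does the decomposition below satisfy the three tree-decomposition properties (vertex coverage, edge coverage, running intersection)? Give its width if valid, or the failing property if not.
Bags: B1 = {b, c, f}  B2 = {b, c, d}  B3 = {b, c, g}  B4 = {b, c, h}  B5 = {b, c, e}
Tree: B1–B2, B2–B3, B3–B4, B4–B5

A tree decomposition must satisfy three properties: every vertex lies in some bag; for every edge, both endpoints lie together in some bag; and for every vertex, the bags containing it form a connected subtree. Here vertex a appears in no bag, so the decomposition is invalid.

No — vertex a appears in no bag.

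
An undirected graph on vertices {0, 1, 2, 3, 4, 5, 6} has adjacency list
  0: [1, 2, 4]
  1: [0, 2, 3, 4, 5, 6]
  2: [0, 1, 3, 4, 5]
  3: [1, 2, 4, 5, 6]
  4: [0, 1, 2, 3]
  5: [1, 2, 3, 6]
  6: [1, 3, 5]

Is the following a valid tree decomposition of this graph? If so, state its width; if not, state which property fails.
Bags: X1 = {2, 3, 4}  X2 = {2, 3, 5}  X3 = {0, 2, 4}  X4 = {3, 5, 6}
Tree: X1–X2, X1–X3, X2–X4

A tree decomposition must satisfy three properties: every vertex lies in some bag; for every edge, both endpoints lie together in some bag; and for every vertex, the bags containing it form a connected subtree. Here vertex 1 appears in no bag, so the decomposition is invalid.

No — vertex 1 appears in no bag.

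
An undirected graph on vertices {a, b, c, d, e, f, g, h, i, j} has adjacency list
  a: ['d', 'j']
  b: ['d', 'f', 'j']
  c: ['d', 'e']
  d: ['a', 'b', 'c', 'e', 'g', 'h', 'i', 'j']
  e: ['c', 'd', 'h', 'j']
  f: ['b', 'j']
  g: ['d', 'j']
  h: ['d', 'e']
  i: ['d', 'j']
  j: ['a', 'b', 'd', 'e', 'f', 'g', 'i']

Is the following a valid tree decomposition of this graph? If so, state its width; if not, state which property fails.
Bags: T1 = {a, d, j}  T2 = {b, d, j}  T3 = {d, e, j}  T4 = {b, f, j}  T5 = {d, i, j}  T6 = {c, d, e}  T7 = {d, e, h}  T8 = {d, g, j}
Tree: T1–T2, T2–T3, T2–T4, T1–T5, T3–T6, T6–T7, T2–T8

Every vertex of G appears in some bag (union = {a, b, c, d, e, f, g, h, i, j}); every edge is covered by a bag; and for each vertex v the set of bags containing v is connected in the bag tree. The decomposition is therefore valid. The largest bag has 3 vertices, so the width is 2.

Yes; width 2.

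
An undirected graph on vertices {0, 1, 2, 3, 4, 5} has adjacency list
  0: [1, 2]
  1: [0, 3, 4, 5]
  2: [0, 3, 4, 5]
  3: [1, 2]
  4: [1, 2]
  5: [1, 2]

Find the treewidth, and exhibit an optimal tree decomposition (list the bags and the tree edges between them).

Every bag has size at most 3, so the width is 3 − 1 = 2 and tw(G) ≤ 2. The edges 2–3–1–0–2 form a cycle, so G is not a tree and its treewidth is at least 2. Hence tw(G) = 2 exactly.

Treewidth 2.
One such decomposition:
Bags: B1 = {1, 2, 3}  B2 = {0, 1, 2}  B3 = {1, 2, 4}  B4 = {1, 2, 5}
Tree: B1–B2, B2–B3, B3–B4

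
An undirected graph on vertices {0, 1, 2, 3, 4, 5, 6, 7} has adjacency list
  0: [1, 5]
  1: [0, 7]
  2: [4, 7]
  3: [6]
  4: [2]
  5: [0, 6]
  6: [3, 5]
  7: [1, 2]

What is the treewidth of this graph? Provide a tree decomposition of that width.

The largest bag has 2 vertices, giving width 1; this decomposition certifies tw(G) ≤ 1. G has an edge, so its treewidth is at least 1. Hence tw(G) = 1 exactly.

Treewidth 1.
Bags: B1 = {3, 6}  B2 = {5, 6}  B3 = {0, 5}  B4 = {0, 1}  B5 = {1, 7}  B6 = {2, 7}  B7 = {2, 4}
Tree: B1–B2, B2–B3, B3–B4, B4–B5, B5–B6, B6–B7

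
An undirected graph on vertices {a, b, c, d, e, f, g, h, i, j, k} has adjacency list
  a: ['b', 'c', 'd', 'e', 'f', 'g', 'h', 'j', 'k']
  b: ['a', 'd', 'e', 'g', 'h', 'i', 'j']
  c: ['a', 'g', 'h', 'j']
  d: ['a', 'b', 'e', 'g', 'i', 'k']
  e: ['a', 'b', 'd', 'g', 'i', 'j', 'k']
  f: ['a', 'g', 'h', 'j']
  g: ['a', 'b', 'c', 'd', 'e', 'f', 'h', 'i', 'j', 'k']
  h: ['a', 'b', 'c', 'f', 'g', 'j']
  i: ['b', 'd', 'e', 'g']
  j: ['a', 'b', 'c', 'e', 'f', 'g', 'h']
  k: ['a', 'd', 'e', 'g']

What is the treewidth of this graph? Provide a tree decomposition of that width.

Treewidth 4.
One optimal decomposition is:
Bags: B1 = {a, b, d, e, g}  B2 = {a, b, e, g, j}  B3 = {a, b, g, h, j}  B4 = {a, d, e, g, k}  B5 = {a, c, g, h, j}  B6 = {a, f, g, h, j}  B7 = {b, d, e, g, i}
Tree: B1–B2, B2–B3, B1–B4, B3–B5, B5–B6, B1–B7

Every bag has size at most 5, so the width is 5 − 1 = 4 and tw(G) ≤ 4. On the other hand G contains the 5-clique {a, d, e, g, k}. A clique must lie in a single bag of any decomposition, so no decomposition can have width below 4. Combining the bounds, tw(G) = 4.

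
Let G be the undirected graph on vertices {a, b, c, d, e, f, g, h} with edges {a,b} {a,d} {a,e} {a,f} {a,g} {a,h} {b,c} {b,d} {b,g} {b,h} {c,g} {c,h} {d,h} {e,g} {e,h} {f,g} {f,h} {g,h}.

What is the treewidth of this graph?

3

A width-3 tree decomposition is:
Bags: B1 = {a, e, g, h}  B2 = {a, f, g, h}  B3 = {a, b, g, h}  B4 = {b, c, g, h}  B5 = {a, b, d, h}
Tree: B1–B2, B1–B3, B3–B4, B3–B5
The largest bag has 4 vertices, giving width 3; this decomposition certifies tw(G) ≤ 3. For the lower bound, the 4 vertices {a, b, d, h} are pairwise adjacent, and any tree decomposition puts a clique entirely inside one bag — forcing width ≥ 3. The upper and lower bounds meet at 3, so that is the treewidth.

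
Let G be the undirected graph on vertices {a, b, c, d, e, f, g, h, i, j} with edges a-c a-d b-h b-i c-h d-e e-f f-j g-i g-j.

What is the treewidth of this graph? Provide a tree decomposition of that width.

Treewidth 2.
One such decomposition:
Bags: B1 = {d, e, f}  B2 = {d, f, j}  B3 = {d, g, j}  B4 = {d, g, i}  B5 = {b, d, i}  B6 = {b, d, h}  B7 = {c, d, h}  B8 = {a, c, d}
Tree: B1–B2, B2–B3, B3–B4, B4–B5, B5–B6, B6–B7, B7–B8

Every bag has size at most 3, so the width is 3 − 1 = 2 and tw(G) ≤ 2. For the lower bound, G contains the cycle d–e–f–j–g–i–b–h–c–a–d, so G is not a forest; only forests have treewidth ≤ 1, hence tw(G) ≥ 2. Therefore the treewidth is 2.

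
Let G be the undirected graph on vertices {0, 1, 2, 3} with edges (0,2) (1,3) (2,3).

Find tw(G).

A width-1 tree decomposition is:
Bags: B1 = {2, 3}  B2 = {1, 3}  B3 = {0, 2}
Tree: B1–B2, B1–B3
Each bag holds 2 vertices, so the decomposition has width 1, which upper-bounds the treewidth. G has an edge, so its treewidth is at least 1. The upper and lower bounds meet at 1, so that is the treewidth.

1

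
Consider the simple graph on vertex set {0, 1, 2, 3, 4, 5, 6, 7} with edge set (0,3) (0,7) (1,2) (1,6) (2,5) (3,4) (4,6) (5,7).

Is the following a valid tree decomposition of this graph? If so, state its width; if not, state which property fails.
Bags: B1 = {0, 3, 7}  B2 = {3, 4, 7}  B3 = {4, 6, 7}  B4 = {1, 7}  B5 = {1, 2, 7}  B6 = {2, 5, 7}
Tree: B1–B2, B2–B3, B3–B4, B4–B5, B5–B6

No — edge (6,1) lies in no bag.

A tree decomposition must satisfy three properties: every vertex lies in some bag; for every edge, both endpoints lie together in some bag; and for every vertex, the bags containing it form a connected subtree. Here edge (6,1) lies in no bag, so the decomposition is invalid.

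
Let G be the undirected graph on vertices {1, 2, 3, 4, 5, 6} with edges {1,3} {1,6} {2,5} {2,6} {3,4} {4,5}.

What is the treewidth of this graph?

2

A width-2 tree decomposition is:
Bags: B1 = {2, 5, 6}  B2 = {1, 5, 6}  B3 = {1, 3, 5}  B4 = {3, 4, 5}
Tree: B1–B2, B2–B3, B3–B4
The largest bag has 3 vertices, giving width 2; this decomposition certifies tw(G) ≤ 2. For the lower bound, G contains the cycle 5–2–6–1–3–4–5, so G is not a forest; only forests have treewidth ≤ 1, hence tw(G) ≥ 2. Therefore the treewidth is 2.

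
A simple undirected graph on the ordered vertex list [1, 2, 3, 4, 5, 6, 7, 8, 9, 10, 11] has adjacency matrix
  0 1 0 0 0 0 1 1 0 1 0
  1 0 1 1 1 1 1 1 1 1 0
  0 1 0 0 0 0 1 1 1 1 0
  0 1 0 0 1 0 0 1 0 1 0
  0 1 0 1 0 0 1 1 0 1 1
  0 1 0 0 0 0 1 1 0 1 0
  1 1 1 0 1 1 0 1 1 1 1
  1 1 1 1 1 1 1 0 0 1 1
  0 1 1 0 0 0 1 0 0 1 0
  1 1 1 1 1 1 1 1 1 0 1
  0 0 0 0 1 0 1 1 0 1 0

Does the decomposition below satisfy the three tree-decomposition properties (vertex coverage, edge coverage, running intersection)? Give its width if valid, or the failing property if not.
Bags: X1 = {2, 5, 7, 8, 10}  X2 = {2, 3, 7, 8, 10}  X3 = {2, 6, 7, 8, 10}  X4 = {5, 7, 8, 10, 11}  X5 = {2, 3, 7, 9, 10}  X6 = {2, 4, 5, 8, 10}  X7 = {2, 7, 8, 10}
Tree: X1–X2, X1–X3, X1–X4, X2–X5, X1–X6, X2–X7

A tree decomposition must satisfy three properties: every vertex lies in some bag; for every edge, both endpoints lie together in some bag; and for every vertex, the bags containing it form a connected subtree. Here vertex 1 appears in no bag, so the decomposition is invalid.

No — vertex 1 appears in no bag.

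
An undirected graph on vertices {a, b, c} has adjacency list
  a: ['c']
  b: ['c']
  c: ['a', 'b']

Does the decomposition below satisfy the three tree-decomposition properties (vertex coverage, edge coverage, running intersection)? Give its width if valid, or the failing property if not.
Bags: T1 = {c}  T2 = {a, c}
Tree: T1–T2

No — vertex b appears in no bag.

A tree decomposition must satisfy three properties: every vertex lies in some bag; for every edge, both endpoints lie together in some bag; and for every vertex, the bags containing it form a connected subtree. Here vertex b appears in no bag, so the decomposition is invalid.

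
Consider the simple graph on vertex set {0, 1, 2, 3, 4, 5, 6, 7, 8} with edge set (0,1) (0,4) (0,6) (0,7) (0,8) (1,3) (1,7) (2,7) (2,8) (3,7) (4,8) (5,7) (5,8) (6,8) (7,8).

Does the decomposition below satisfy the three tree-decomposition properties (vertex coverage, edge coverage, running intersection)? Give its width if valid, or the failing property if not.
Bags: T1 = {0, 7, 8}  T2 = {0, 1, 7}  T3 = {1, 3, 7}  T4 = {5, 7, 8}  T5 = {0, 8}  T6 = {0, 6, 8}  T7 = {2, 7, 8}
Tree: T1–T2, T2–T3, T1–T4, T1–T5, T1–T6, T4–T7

No — vertex 4 appears in no bag.

A tree decomposition must satisfy three properties: every vertex lies in some bag; for every edge, both endpoints lie together in some bag; and for every vertex, the bags containing it form a connected subtree. Here vertex 4 appears in no bag, so the decomposition is invalid.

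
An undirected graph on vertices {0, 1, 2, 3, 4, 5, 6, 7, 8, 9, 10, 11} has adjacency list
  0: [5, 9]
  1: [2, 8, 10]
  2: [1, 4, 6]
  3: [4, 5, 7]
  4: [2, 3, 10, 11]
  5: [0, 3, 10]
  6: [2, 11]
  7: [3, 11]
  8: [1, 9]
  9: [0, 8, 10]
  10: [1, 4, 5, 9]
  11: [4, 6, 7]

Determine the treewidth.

3

A width-3 tree decomposition is:
Bags: B1 = {0, 5, 8, 9}  B2 = {5, 8, 9, 10}  B3 = {1, 5, 8, 10}  B4 = {1, 3, 5, 10}  B5 = {1, 3, 4, 10}  B6 = {1, 2, 3, 4}  B7 = {2, 3, 4, 7}  B8 = {2, 4, 7, 11}  B9 = {2, 6, 7, 11}
Tree: B1–B2, B2–B3, B3–B4, B4–B5, B5–B6, B6–B7, B7–B8, B8–B9
The largest bag has 4 vertices, giving width 3; this decomposition certifies tw(G) ≤ 3. For the lower bound: the 4 vertex sets {0,8,9}, {5}, {10}, {1,2,3,4} are disjoint, each induces a connected subgraph, and every pair is joined by at least one edge of G. Contracting each set to a single vertex therefore yields K_{4} as a minor, and since treewidth is minor-monotone, tw(G) ≥ tw(K_{4}) = 3. Combining the bounds, tw(G) = 3.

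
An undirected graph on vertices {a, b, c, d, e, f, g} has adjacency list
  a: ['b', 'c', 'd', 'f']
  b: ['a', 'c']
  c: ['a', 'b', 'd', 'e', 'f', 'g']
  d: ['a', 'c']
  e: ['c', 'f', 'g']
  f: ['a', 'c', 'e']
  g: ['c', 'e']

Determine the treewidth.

2

A width-2 tree decomposition is:
Bags: B1 = {a, c, f}  B2 = {c, e, f}  B3 = {a, c, d}  B4 = {c, e, g}  B5 = {a, b, c}
Tree: B1–B2, B1–B3, B2–B4, B1–B5
Every bag has size at most 3, so the width is 3 − 1 = 2 and tw(G) ≤ 2. Conversely, {c, e, g} is a clique of size 3, and the vertices of any clique must share a bag in every tree decomposition; so some bag has ≥ 3 vertices and tw(G) ≥ 2. Combining the bounds, tw(G) = 2.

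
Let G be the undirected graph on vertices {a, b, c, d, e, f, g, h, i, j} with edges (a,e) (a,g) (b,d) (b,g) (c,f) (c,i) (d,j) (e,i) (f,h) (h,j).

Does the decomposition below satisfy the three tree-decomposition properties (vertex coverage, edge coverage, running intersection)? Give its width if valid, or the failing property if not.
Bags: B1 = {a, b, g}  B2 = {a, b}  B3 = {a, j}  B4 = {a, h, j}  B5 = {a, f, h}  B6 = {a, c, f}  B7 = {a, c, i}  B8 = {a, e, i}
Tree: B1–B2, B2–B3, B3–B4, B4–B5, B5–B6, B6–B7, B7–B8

No — vertex d appears in no bag.

A tree decomposition must satisfy three properties: every vertex lies in some bag; for every edge, both endpoints lie together in some bag; and for every vertex, the bags containing it form a connected subtree. Here vertex d appears in no bag, so the decomposition is invalid.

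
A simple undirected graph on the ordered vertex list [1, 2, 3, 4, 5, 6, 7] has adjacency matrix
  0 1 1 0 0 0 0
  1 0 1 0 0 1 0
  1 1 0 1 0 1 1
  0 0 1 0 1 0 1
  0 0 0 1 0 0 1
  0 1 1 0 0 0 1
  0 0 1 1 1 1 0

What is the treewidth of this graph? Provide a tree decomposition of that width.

Every bag has size at most 3, so the width is 3 − 1 = 2 and tw(G) ≤ 2. On the other hand G contains the 3-clique {1, 2, 3}. A clique must lie in a single bag of any decomposition, so no decomposition can have width below 2. Hence tw(G) = 2 exactly.

Treewidth 2.
Bags: B1 = {1, 2, 3}  B2 = {2, 3, 6}  B3 = {3, 6, 7}  B4 = {3, 4, 7}  B5 = {4, 5, 7}
Tree: B1–B2, B2–B3, B3–B4, B4–B5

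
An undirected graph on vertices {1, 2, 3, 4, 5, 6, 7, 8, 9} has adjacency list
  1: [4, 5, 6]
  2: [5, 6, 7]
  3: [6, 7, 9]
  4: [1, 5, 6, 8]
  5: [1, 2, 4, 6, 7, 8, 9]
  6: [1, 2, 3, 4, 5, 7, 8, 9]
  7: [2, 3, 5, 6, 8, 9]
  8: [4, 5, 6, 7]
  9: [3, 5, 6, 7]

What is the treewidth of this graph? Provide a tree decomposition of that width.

Each bag holds 4 vertices, so the decomposition has width 3, which upper-bounds the treewidth. On the other hand G contains the 4-clique {3, 6, 7, 9}. A clique must lie in a single bag of any decomposition, so no decomposition can have width below 3. The upper and lower bounds meet at 3, so that is the treewidth.

Treewidth 3.
Bags: B1 = {5, 6, 7, 8}  B2 = {2, 5, 6, 7}  B3 = {4, 5, 6, 8}  B4 = {5, 6, 7, 9}  B5 = {3, 6, 7, 9}  B6 = {1, 4, 5, 6}
Tree: B1–B2, B1–B3, B2–B4, B4–B5, B3–B6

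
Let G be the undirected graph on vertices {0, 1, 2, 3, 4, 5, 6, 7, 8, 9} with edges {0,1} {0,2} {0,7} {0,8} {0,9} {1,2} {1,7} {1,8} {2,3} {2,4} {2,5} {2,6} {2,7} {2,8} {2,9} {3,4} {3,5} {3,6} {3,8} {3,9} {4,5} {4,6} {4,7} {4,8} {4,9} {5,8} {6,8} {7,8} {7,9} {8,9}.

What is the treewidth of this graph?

4

A width-4 tree decomposition is:
Bags: B1 = {2, 4, 7, 8, 9}  B2 = {2, 3, 4, 8, 9}  B3 = {0, 2, 7, 8, 9}  B4 = {2, 3, 4, 6, 8}  B5 = {0, 1, 2, 7, 8}  B6 = {2, 3, 4, 5, 8}
Tree: B1–B2, B1–B3, B2–B4, B3–B5, B4–B6
Every bag has size at most 5, so the width is 5 − 1 = 4 and tw(G) ≤ 4. On the other hand G contains the 5-clique {0, 1, 2, 7, 8}. A clique must lie in a single bag of any decomposition, so no decomposition can have width below 4. Hence tw(G) = 4 exactly.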